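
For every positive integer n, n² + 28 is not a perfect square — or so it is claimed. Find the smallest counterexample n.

Check each positive integer n in order until n² + 28 is a perfect square.
The first 5 eligible values, up to n = 5, all satisfy the conclusion.
n = 6: 6² + 28 = 64 = 8², a perfect square.
So n = 6 is the smallest counterexample.

n = 6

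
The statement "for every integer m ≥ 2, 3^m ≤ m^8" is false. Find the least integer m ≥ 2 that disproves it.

A counterexample is any integer m ≥ 2 such that 3^m > m^8; we check each in order.
For m = 2, 3, 4, 5, …, 20, 21, 22 the conclusion holds.
m = 23: 3^m = 94143178827 and m^8 = 78310985281, so 94143178827 > 78310985281.
Thus m = 23 disproves the claim, and no smaller m works.

m = 23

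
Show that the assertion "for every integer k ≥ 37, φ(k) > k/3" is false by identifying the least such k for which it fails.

A counterexample is any integer k ≥ 37 such that the claim fails; we check each in order.
k = 37: φ(37) = 36 and 37/3 = 37/3, so φ(37) > 37/3.
k = 38: φ(38) = 18 and 38/3 = 38/3, so φ(38) > 38/3.
k = 39: φ(39) = 24 and 39/3 = 13, so φ(39) > 39/3.
k = 40: φ(40) = 16 and 40/3 = 40/3, so φ(40) > 40/3.
k = 41: φ(41) = 40 and 41/3 = 41/3, so φ(41) > 41/3.
k = 42: φ(42) = 12 and 42/3 = 14, so φ(42) ≤ 42/3.

k = 42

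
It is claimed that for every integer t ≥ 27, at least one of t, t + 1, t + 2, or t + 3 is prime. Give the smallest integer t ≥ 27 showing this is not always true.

t = 32

We need the least integer t ≥ 27 for which t, t + 1, t + 2, t + 3 are all composite.
For t = 27, 28, 29, 30, 31 the conclusion holds.
t = 32: 32 = 2 × 16; 33 = 3 × 11; 34 = 2 × 17; 35 = 5 × 7 — all composite.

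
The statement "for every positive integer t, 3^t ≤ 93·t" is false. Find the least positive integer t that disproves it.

t = 6

Check each positive integer t in order until 3^t > 93·t.
t = 1: 3^t = 3 and 93·t = 93, so 3 ≤ 93.
t = 2: 3^t = 9 and 93·t = 186, so 9 ≤ 186.
t = 3: 3^t = 27 and 93·t = 279, so 27 ≤ 279.
t = 4: 3^t = 81 and 93·t = 372, so 81 ≤ 372.
t = 5: 3^t = 243 and 93·t = 465, so 243 ≤ 465.
t = 6: 3^t = 729 and 93·t = 558, so 729 > 558.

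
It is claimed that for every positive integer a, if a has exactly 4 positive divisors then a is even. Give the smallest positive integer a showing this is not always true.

Check each positive integer a in order until a has exactly 4 positive divisors but a is odd.
a = 6: divisors of 6: 1, 2, 3, 6; 6 is even.
a = 8: divisors of 8: 1, 2, 4, 8; 8 is even.
a = 10: divisors of 10: 1, 2, 5, 10; 10 is even.
a = 14: divisors of 14: 1, 2, 7, 14; 14 is even.
a = 15: divisors of 15: 1, 3, 5, 15; 15 is odd.

a = 15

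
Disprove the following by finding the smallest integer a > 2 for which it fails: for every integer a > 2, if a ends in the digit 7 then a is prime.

A counterexample is any integer a > 2 such that a ends in the digit 7 but a is not prime; we check each in order.
For a = 7, 17 the conclusion holds.
a = 27: 27 ends in 7; 27 = 3 × 9, composite.

a = 27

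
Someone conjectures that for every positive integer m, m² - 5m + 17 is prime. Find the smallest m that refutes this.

We need the least positive integer m for which m² - 5m + 17 is not prime.
For m = 1, 2, 3, 4, …, 10, 11, 12 the conclusion holds.
m = 13: m² - 5m + 17 = 121 = 11 × 11, composite.
Hence m = 13 is a counterexample.

m = 13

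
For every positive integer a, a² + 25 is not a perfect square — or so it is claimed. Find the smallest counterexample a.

Check each positive integer a in order until a² + 25 is a perfect square.
The first 11 eligible values, up to a = 11, all satisfy the conclusion.
a = 12: 12² + 25 = 169 = 13², a perfect square.
Thus a = 12 disproves the claim, and no smaller a works.

a = 12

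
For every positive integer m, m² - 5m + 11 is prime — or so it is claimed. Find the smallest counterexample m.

m = 7

For m = 1, 2, 3, 4, 5, 6 the conclusion holds.
m = 7: m² - 5m + 11 = 25 = 5 × 5, composite.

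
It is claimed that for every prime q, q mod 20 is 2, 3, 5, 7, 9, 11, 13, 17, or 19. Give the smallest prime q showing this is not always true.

q = 41

A counterexample is any prime q such that the claim fails; we check each in order.
For q = 2, 3, 5, 7, …, 29, 31, 37 the conclusion holds.
q = 41: 41 mod 20 = 1 — not in {2, 3, 5, 7, 9, 11, 13, 17, 19}.
Thus q = 41 disproves the claim, and no smaller q works.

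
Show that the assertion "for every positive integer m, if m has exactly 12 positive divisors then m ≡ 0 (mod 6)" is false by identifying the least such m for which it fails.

m = 140

The first 8 eligible values, up to m = 132, all satisfy the conclusion.
m = 140: τ(140) = 12; 140 ≡ 2 (mod 6).
So m = 140 is the smallest counterexample.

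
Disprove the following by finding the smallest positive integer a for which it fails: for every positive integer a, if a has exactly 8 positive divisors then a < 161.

a = 165

For a = 24, 30, 40, 42, …, 138, 152, 154 the conclusion holds.
a = 165: τ(165) = 8; 165 ≥ 161.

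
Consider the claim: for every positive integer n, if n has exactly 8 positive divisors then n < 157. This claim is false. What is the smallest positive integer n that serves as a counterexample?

A counterexample is any positive integer n such that n has exactly 8 positive divisors but the claim fails; we check each in order.
For n = 24, 30, 40, 42, …, 138, 152, 154 the conclusion holds.
n = 165: τ(165) = 8; 165 ≥ 157.

n = 165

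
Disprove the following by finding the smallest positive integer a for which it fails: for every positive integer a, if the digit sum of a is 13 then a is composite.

a = 67

Check each positive integer a in order until the digit sum of a is 13 but a is prime.
For a = 49, 58 the conclusion holds.
a = 67: digit sum 13; 67 is prime, not composite.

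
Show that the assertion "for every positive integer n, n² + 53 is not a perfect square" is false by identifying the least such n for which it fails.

n = 26

A counterexample is any positive integer n such that n² + 53 is a perfect square; we check each in order.
For n = 1, 2, 3, 4, …, 23, 24, 25 the conclusion holds.
n = 26: 26² + 53 = 729 = 27², a perfect square.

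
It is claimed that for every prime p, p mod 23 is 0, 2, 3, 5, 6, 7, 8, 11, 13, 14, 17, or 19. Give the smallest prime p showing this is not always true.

p = 41

We need the least prime p for which the claim fails.
For p = 2, 3, 5, 7, …, 29, 31, 37 the conclusion holds.
p = 41: 41 mod 23 = 18 — not in {0, 2, 3, 5, 6, 7, 8, 11, 13, 14, 17, 19}.
Hence p = 41 is a counterexample.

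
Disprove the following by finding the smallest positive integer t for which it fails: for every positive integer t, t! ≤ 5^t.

t = 12

The first 11 eligible values, up to t = 11, all satisfy the conclusion.
t = 12: t! = 479001600 and 5^t = 244140625, so 479001600 > 244140625.
Thus t = 12 disproves the claim, and no smaller t works.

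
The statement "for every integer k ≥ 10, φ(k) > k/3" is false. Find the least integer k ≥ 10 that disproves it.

For k = 10, 11 the conclusion holds.
k = 12: φ(12) = 4 and 12/3 = 4, so φ(12) ≤ 12/3.
Thus k = 12 disproves the claim, and no smaller k works.

k = 12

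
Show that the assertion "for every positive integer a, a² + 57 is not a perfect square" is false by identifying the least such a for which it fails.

Check each positive integer a in order until a² + 57 is a perfect square.
The first 7 eligible values, up to a = 7, all satisfy the conclusion.
a = 8: 8² + 57 = 121 = 11², a perfect square.
Thus a = 8 disproves the claim, and no smaller a works.

a = 8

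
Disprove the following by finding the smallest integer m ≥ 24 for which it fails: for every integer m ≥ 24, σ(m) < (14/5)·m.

The first 36 eligible values, up to m = 59, all satisfy the conclusion.
m = 60: σ(60) = 168; 168 ≥ 168.
Thus m = 60 disproves the claim, and no smaller m works.

m = 60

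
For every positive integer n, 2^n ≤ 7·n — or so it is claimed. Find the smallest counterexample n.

We need the least positive integer n for which 2^n > 7·n.
For n = 1, 2, 3, 4, 5 the conclusion holds.
n = 6: 2^n = 64 and 7·n = 42, so 64 > 42.
Thus n = 6 disproves the claim, and no smaller n works.

n = 6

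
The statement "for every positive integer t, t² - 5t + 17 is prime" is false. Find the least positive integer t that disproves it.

For t = 1, 2, 3, 4, …, 10, 11, 12 the conclusion holds.
t = 13: t² - 5t + 17 = 121 = 11 × 11, composite.

t = 13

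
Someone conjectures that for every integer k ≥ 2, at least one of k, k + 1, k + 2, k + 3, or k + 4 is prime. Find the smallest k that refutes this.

k = 24

Check each integer k ≥ 2 in order until k, k + 1, k + 2, k + 3, k + 4 are all composite.
For k = 2, 3, 4, 5, …, 21, 22, 23 the conclusion holds.
k = 24: 24 = 2 × 12; 25 = 5 × 5; 26 = 2 × 13; 27 = 3 × 9; 28 = 2 × 14 — all composite.
Thus k = 24 disproves the claim, and no smaller k works.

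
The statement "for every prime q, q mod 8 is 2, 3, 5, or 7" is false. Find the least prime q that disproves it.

We need the least prime q for which the claim fails.
For q = 2, 3, 5, 7, 11, 13 the conclusion holds.
q = 17: 17 mod 8 = 1 — not in {2, 3, 5, 7}.

q = 17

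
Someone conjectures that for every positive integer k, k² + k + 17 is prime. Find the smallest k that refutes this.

k = 16

The first 15 eligible values, up to k = 15, all satisfy the conclusion.
k = 16: k² + k + 17 = 289 = 17 × 17, composite.
Thus k = 16 disproves the claim, and no smaller k works.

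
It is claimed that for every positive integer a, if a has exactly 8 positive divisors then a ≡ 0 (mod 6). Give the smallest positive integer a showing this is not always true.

Check each positive integer a in order until a has exactly 8 positive divisors but the claim fails.
For a = 24, 30 the conclusion holds.
a = 40: τ(40) = 8; 40 ≡ 4 (mod 6).
So a = 40 is the smallest counterexample.

a = 40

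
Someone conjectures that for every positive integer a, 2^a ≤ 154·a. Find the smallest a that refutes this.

Check each positive integer a in order until 2^a > 154·a.
The first 10 eligible values, up to a = 10, all satisfy the conclusion.
a = 11: 2^a = 2048 and 154·a = 1694, so 2048 > 1694.
Thus a = 11 disproves the claim, and no smaller a works.

a = 11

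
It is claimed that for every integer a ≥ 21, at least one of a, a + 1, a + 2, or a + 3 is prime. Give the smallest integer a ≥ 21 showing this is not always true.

a = 24

A counterexample is any integer a ≥ 21 such that a, a + 1, a + 2, a + 3 are all composite; we check each in order.
For a = 21, 22, 23 the conclusion holds.
a = 24: 24 = 2 × 12; 25 = 5 × 5; 26 = 2 × 13; 27 = 3 × 9 — all composite.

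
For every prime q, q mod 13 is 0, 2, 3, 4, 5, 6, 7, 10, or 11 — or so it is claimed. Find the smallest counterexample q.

A counterexample is any prime q such that the claim fails; we check each in order.
The first 14 eligible values, up to q = 43, all satisfy the conclusion.
q = 47: 47 mod 13 = 8 — not in {0, 2, 3, 4, 5, 6, 7, 10, 11}.

q = 47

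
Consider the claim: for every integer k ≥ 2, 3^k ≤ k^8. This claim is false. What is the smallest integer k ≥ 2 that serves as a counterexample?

k = 23

The first 21 eligible values, up to k = 22, all satisfy the conclusion.
k = 23: 3^k = 94143178827 and k^8 = 78310985281, so 94143178827 > 78310985281.
Hence k = 23 is a counterexample.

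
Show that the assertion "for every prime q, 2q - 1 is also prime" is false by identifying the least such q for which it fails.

q = 5

We need the least prime q for which 2q - 1 is not prime.
For q = 2, 3 the conclusion holds.
q = 5: 2q - 1 = 9 = 3 × 3, not prime.
So q = 5 is the smallest counterexample.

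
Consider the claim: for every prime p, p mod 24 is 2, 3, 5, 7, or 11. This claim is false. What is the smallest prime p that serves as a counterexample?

Check each prime p in order until the claim fails.
For p = 2, 3, 5, 7, 11 the conclusion holds.
p = 13: 13 mod 24 = 13 — not in {2, 3, 5, 7, 11}.

p = 13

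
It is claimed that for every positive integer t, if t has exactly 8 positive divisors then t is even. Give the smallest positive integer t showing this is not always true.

We need the least positive integer t for which t has exactly 8 positive divisors but t is odd.
For t = 24, 30, 40, 42, …, 88, 102, 104 the conclusion holds.
t = 105: divisors of 105: 1, 3, 5, 7, 15, 21, 35, 105; 105 is odd.
So t = 105 is the smallest counterexample.

t = 105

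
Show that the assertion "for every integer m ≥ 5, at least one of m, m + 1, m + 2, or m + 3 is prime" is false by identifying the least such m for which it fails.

m = 24

For m = 5, 6, 7, 8, …, 21, 22, 23 the conclusion holds.
m = 24: 24 = 2 × 12; 25 = 5 × 5; 26 = 2 × 13; 27 = 3 × 9 — all composite.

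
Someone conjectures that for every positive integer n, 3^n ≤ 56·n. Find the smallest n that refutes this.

n = 6

A counterexample is any positive integer n such that 3^n > 56·n; we check each in order.
The first 5 eligible values, up to n = 5, all satisfy the conclusion.
n = 6: 3^n = 729 and 56·n = 336, so 729 > 336.
So n = 6 is the smallest counterexample.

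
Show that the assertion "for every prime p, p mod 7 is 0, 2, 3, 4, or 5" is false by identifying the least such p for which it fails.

For p = 2, 3, 5, 7, 11 the conclusion holds.
p = 13: 13 mod 7 = 6 — not in {0, 2, 3, 4, 5}.

p = 13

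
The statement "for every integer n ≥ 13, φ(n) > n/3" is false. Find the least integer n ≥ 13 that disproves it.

A counterexample is any integer n ≥ 13 such that the claim fails; we check each in order.
n = 13: φ(13) = 12 and 13/3 = 13/3, so φ(13) > 13/3.
n = 14: φ(14) = 6 and 14/3 = 14/3, so φ(14) > 14/3.
n = 15: φ(15) = 8 and 15/3 = 5, so φ(15) > 15/3.
n = 16: φ(16) = 8 and 16/3 = 16/3, so φ(16) > 16/3.
n = 17: φ(17) = 16 and 17/3 = 17/3, so φ(17) > 17/3.
n = 18: φ(18) = 6 and 18/3 = 6, so φ(18) ≤ 18/3.

n = 18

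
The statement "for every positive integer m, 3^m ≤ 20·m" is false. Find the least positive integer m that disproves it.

A counterexample is any positive integer m such that 3^m > 20·m; we check each in order.
For m = 1, 2, 3 the conclusion holds.
m = 4: 3^m = 81 and 20·m = 80, so 81 > 80.
Hence m = 4 is a counterexample.

m = 4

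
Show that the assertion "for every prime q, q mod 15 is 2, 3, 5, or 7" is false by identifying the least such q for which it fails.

q = 11

A counterexample is any prime q such that the claim fails; we check each in order.
The first 4 eligible values, up to q = 7, all satisfy the conclusion.
q = 11: 11 mod 15 = 11 — not in {2, 3, 5, 7}.
So q = 11 is the smallest counterexample.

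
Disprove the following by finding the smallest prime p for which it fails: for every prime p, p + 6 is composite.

p = 5

We need the least prime p for which p + 6 is prime.
For p = 2, 3 the conclusion holds.
p = 5: p + 6 = 11, prime — not composite.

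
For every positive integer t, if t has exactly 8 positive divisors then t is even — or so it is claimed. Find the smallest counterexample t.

We need the least positive integer t for which t has exactly 8 positive divisors but t is odd.
For t = 24, 30, 40, 42, …, 88, 102, 104 the conclusion holds.
t = 105: divisors of 105: 1, 3, 5, 7, 15, 21, 35, 105; 105 is odd.
So t = 105 is the smallest counterexample.

t = 105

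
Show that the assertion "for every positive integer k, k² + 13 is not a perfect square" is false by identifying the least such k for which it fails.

k = 6

The first 5 eligible values, up to k = 5, all satisfy the conclusion.
k = 6: 6² + 13 = 49 = 7², a perfect square.
So k = 6 is the smallest counterexample.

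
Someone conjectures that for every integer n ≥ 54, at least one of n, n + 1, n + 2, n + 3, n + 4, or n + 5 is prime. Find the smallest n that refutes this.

A counterexample is any integer n ≥ 54 such that n, n + 1, n + 2, n + 3, n + 4, n + 5 are all composite; we check each in order.
For n = 54, 55, 56, 57, …, 87, 88, 89 the conclusion holds.
n = 90: 90 = 2 × 45; 91 = 7 × 13; 92 = 2 × 46; 93 = 3 × 31; 94 = 2 × 47; 95 = 5 × 19 — all composite.

n = 90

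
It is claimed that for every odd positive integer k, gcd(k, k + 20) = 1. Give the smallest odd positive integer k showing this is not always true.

k = 5

We need the least odd positive integer k for which gcd(k, k + 20) > 1.
For k = 1, 3 the conclusion holds.
k = 5: gcd(5, 25) = 5.
Hence k = 5 is a counterexample.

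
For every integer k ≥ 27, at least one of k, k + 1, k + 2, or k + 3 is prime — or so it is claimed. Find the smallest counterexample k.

k = 32

k = 27: 29 is prime.
k = 28: 29 is prime.
k = 29: 29 is prime.
k = 30: 31 is prime.
k = 31: 31 is prime.
k = 32: 32 = 2 × 16; 33 = 3 × 11; 34 = 2 × 17; 35 = 5 × 7 — all composite.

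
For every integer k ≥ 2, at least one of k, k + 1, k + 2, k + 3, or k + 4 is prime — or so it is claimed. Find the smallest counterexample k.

Check each integer k ≥ 2 in order until k, k + 1, k + 2, k + 3, k + 4 are all composite.
For k = 2, 3, 4, 5, …, 21, 22, 23 the conclusion holds.
k = 24: 24 = 2 × 12; 25 = 5 × 5; 26 = 2 × 13; 27 = 3 × 9; 28 = 2 × 14 — all composite.
Hence k = 24 is a counterexample.

k = 24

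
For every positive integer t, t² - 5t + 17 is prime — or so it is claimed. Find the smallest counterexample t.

A counterexample is any positive integer t such that t² - 5t + 17 is not prime; we check each in order.
For t = 1, 2, 3, 4, …, 10, 11, 12 the conclusion holds.
t = 13: t² - 5t + 17 = 121 = 11 × 11, composite.
So t = 13 is the smallest counterexample.

t = 13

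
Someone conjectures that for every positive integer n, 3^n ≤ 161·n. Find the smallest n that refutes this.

n = 7

n = 1: 3^n = 3 and 161·n = 161, so 3 ≤ 161.
n = 2: 3^n = 9 and 161·n = 322, so 9 ≤ 322.
n = 3: 3^n = 27 and 161·n = 483, so 27 ≤ 483.
n = 4: 3^n = 81 and 161·n = 644, so 81 ≤ 644.
n = 5: 3^n = 243 and 161·n = 805, so 243 ≤ 805.
n = 6: 3^n = 729 and 161·n = 966, so 729 ≤ 966.
n = 7: 3^n = 2187 and 161·n = 1127, so 2187 > 1127.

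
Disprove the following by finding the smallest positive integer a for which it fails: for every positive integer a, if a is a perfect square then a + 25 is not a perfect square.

a = 144

A counterexample is any positive integer a such that a is a perfect square but a + 25 is a perfect square; we check each in order.
The first 11 eligible values, up to a = 121, all satisfy the conclusion.
a = 144: 144 = 12² and 144 + 25 = 169 = 13².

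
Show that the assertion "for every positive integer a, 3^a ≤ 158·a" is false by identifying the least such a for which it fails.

a = 7

The first 6 eligible values, up to a = 6, all satisfy the conclusion.
a = 7: 3^a = 2187 and 158·a = 1106, so 2187 > 1106.
Thus a = 7 disproves the claim, and no smaller a works.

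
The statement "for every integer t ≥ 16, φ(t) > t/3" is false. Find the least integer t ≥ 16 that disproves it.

t = 18

For t = 16, 17 the conclusion holds.
t = 18: φ(18) = 6 and 18/3 = 6, so φ(18) ≤ 18/3.
Thus t = 18 disproves the claim, and no smaller t works.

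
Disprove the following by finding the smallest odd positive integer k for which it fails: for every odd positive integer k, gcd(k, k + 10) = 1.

We need the least odd positive integer k for which gcd(k, k + 10) > 1.
For k = 1, 3 the conclusion holds.
k = 5: gcd(5, 15) = 5.

k = 5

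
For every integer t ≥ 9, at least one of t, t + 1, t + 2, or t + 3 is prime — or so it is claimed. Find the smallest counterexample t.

We need the least integer t ≥ 9 for which t, t + 1, t + 2, t + 3 are all composite.
For t = 9, 10, 11, 12, …, 21, 22, 23 the conclusion holds.
t = 24: 24 = 2 × 12; 25 = 5 × 5; 26 = 2 × 13; 27 = 3 × 9 — all composite.

t = 24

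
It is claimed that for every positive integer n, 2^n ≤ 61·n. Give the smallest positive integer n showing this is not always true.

n = 10

A counterexample is any positive integer n such that 2^n > 61·n; we check each in order.
For n = 1, 2, 3, 4, 5, 6, 7, 8, 9 the conclusion holds.
n = 10: 2^n = 1024 and 61·n = 610, so 1024 > 610.
Hence n = 10 is a counterexample.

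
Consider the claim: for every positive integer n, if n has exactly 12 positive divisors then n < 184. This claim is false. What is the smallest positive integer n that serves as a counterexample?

The first 12 eligible values, up to n = 160, all satisfy the conclusion.
n = 198: τ(198) = 12; 198 ≥ 184.

n = 198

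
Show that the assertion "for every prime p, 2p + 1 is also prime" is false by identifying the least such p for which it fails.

p = 7

For p = 2, 3, 5 the conclusion holds.
p = 7: 2p + 1 = 15 = 3 × 5, not prime.
Thus p = 7 disproves the claim, and no smaller p works.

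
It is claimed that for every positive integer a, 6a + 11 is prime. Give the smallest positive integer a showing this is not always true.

a = 1: 6a + 11 = 17, prime.
a = 2: 6a + 11 = 23, prime.
a = 3: 6a + 11 = 29, prime.
a = 4: 6a + 11 = 35 = 5 × 7, composite.
So a = 4 is the smallest counterexample.

a = 4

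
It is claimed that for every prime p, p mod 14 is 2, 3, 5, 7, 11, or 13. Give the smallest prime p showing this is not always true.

p = 23

For p = 2, 3, 5, 7, 11, 13, 17, 19 the conclusion holds.
p = 23: 23 mod 14 = 9 — not in {2, 3, 5, 7, 11, 13}.
So p = 23 is the smallest counterexample.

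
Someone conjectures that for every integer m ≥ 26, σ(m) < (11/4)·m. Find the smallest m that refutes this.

For m = 26, 27, 28, 29, …, 57, 58, 59 the conclusion holds.
m = 60: σ(60) = 168; 168 ≥ 165.
So m = 60 is the smallest counterexample.

m = 60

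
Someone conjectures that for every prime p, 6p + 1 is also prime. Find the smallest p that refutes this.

p = 19

A counterexample is any prime p such that 6p + 1 is not prime; we check each in order.
p = 2: 6p + 1 = 13, prime.
p = 3: 6p + 1 = 19, prime.
p = 5: 6p + 1 = 31, prime.
p = 7: 6p + 1 = 43, prime.
p = 11: 6p + 1 = 67, prime.
p = 13: 6p + 1 = 79, prime.
p = 17: 6p + 1 = 103, prime.
p = 19: 6p + 1 = 115 = 5 × 23, not prime.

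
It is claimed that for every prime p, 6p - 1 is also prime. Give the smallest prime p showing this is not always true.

p = 11

Check each prime p in order until 6p - 1 is not prime.
The first 4 eligible values, up to p = 7, all satisfy the conclusion.
p = 11: 6p - 1 = 65 = 5 × 13, not prime.
Thus p = 11 disproves the claim, and no smaller p works.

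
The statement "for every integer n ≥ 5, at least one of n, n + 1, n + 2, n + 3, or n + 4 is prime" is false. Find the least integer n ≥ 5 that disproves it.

n = 24

We need the least integer n ≥ 5 for which n, n + 1, n + 2, n + 3, n + 4 are all composite.
For n = 5, 6, 7, 8, …, 21, 22, 23 the conclusion holds.
n = 24: 24 = 2 × 12; 25 = 5 × 5; 26 = 2 × 13; 27 = 3 × 9; 28 = 2 × 14 — all composite.
Hence n = 24 is a counterexample.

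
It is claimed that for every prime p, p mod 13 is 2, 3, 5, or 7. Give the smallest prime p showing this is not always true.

p = 11

p = 2: 2 mod 13 = 2.
p = 3: 3 mod 13 = 3.
p = 5: 5 mod 13 = 5.
p = 7: 7 mod 13 = 7.
p = 11: 11 mod 13 = 11 — not in {2, 3, 5, 7}.
So p = 11 is the smallest counterexample.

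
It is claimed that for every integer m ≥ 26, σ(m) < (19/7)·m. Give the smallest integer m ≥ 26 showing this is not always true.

m = 60

For m = 26, 27, 28, 29, …, 57, 58, 59 the conclusion holds.
m = 60: σ(60) = 168; 168 ≥ 1140/7.
So m = 60 is the smallest counterexample.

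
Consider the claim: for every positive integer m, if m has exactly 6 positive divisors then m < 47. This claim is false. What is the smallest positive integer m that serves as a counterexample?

The first 7 eligible values, up to m = 45, all satisfy the conclusion.
m = 50: τ(50) = 6; 50 ≥ 47.
Thus m = 50 disproves the claim, and no smaller m works.

m = 50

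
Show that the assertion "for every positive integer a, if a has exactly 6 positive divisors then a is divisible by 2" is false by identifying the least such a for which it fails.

a = 45

A counterexample is any positive integer a such that a has exactly 6 positive divisors but a is not divisible by 2; we check each in order.
For a = 12, 18, 20, 28, 32, 44 the conclusion holds.
a = 45: τ(45) = 6; 45 mod 2 = 1.
Hence a = 45 is a counterexample.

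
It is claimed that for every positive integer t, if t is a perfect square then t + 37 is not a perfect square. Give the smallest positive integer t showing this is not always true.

A counterexample is any positive integer t such that t is a perfect square but t + 37 is a perfect square; we check each in order.
For t = 1, 4, 9, 16, …, 225, 256, 289 the conclusion holds.
t = 324: 324 = 18² and 324 + 37 = 361 = 19².

t = 324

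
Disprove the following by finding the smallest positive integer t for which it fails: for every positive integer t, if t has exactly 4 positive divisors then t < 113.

t = 115

We need the least positive integer t for which t has exactly 4 positive divisors but the claim fails.
For t = 6, 8, 10, 14, …, 95, 106, 111 the conclusion holds.
t = 115: τ(115) = 4; 115 ≥ 113.
So t = 115 is the smallest counterexample.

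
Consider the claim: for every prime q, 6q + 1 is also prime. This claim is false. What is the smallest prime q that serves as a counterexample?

We need the least prime q for which 6q + 1 is not prime.
The first 7 eligible values, up to q = 17, all satisfy the conclusion.
q = 19: 6q + 1 = 115 = 5 × 23, not prime.

q = 19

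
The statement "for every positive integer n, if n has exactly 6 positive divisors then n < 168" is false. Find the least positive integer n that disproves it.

n = 171

Check each positive integer n in order until n has exactly 6 positive divisors but the claim fails.
For n = 12, 18, 20, 28, …, 148, 153, 164 the conclusion holds.
n = 171: τ(171) = 6; 171 ≥ 168.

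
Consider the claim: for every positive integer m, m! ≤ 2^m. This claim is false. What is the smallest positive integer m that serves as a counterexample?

A counterexample is any positive integer m such that m! > 2^m; we check each in order.
For m = 1, 2, 3 the conclusion holds.
m = 4: m! = 24 and 2^m = 16, so 24 > 16.
Thus m = 4 disproves the claim, and no smaller m works.

m = 4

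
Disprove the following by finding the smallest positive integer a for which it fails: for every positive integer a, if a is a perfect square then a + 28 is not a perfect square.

a = 36

Check each positive integer a in order until a is a perfect square but a + 28 is a perfect square.
a = 1: 1 + 28 = 29, not a perfect square.
a = 4: 4 + 28 = 32, not a perfect square.
a = 9: 9 + 28 = 37, not a perfect square.
a = 16: 16 + 28 = 44, not a perfect square.
a = 25: 25 + 28 = 53, not a perfect square.
a = 36: 36 = 6² and 36 + 28 = 64 = 8².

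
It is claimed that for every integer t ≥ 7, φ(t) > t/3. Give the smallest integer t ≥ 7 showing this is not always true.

t = 12

A counterexample is any integer t ≥ 7 such that the claim fails; we check each in order.
t = 7: φ(7) = 6 and 7/3 = 7/3, so φ(7) > 7/3.
t = 8: φ(8) = 4 and 8/3 = 8/3, so φ(8) > 8/3.
t = 9: φ(9) = 6 and 9/3 = 3, so φ(9) > 9/3.
t = 10: φ(10) = 4 and 10/3 = 10/3, so φ(10) > 10/3.
t = 11: φ(11) = 10 and 11/3 = 11/3, so φ(11) > 11/3.
t = 12: φ(12) = 4 and 12/3 = 4, so φ(12) ≤ 12/3.
So t = 12 is the smallest counterexample.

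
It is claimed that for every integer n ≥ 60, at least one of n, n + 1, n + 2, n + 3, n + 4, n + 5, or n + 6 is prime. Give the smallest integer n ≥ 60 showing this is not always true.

n = 90

For n = 60, 61, 62, 63, …, 87, 88, 89 the conclusion holds.
n = 90: 90 = 2 × 45; 91 = 7 × 13; 92 = 2 × 46; 93 = 3 × 31; 94 = 2 × 47; 95 = 5 × 19; 96 = 2 × 48 — all composite.
Thus n = 90 disproves the claim, and no smaller n works.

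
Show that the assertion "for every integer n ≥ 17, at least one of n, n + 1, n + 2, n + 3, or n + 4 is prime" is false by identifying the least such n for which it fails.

n = 24

The first 7 eligible values, up to n = 23, all satisfy the conclusion.
n = 24: 24 = 2 × 12; 25 = 5 × 5; 26 = 2 × 13; 27 = 3 × 9; 28 = 2 × 14 — all composite.
So n = 24 is the smallest counterexample.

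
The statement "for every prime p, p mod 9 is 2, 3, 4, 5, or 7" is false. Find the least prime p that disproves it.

A counterexample is any prime p such that the claim fails; we check each in order.
p = 2: 2 mod 9 = 2.
p = 3: 3 mod 9 = 3.
p = 5: 5 mod 9 = 5.
p = 7: 7 mod 9 = 7.
p = 11: 11 mod 9 = 2.
p = 13: 13 mod 9 = 4.
p = 17: 17 mod 9 = 8 — not in {2, 3, 4, 5, 7}.
Hence p = 17 is a counterexample.

p = 17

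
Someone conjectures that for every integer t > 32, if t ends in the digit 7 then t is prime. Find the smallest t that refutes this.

t = 57

Check each integer t > 32 in order until t ends in the digit 7 but t is not prime.
t = 37: 37 ends in 7 and is prime.
t = 47: 47 ends in 7 and is prime.
t = 57: 57 ends in 7; 57 = 3 × 19, composite.
So t = 57 is the smallest counterexample.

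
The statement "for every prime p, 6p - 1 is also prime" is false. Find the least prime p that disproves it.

p = 11

Check each prime p in order until 6p - 1 is not prime.
The first 4 eligible values, up to p = 7, all satisfy the conclusion.
p = 11: 6p - 1 = 65 = 5 × 13, not prime.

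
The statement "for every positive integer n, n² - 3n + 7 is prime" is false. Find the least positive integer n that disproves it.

n = 6

Check each positive integer n in order until n² - 3n + 7 is not prime.
n = 1: n² - 3n + 7 = 5, prime.
n = 2: n² - 3n + 7 = 5, prime.
n = 3: n² - 3n + 7 = 7, prime.
n = 4: n² - 3n + 7 = 11, prime.
n = 5: n² - 3n + 7 = 17, prime.
n = 6: n² - 3n + 7 = 25 = 5 × 5, composite.
Hence n = 6 is a counterexample.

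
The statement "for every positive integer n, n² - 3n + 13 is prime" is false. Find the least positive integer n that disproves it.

A counterexample is any positive integer n such that n² - 3n + 13 is not prime; we check each in order.
The first 11 eligible values, up to n = 11, all satisfy the conclusion.
n = 12: n² - 3n + 13 = 121 = 11 × 11, composite.
So n = 12 is the smallest counterexample.

n = 12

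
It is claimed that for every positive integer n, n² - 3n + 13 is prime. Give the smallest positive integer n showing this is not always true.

For n = 1, 2, 3, 4, …, 9, 10, 11 the conclusion holds.
n = 12: n² - 3n + 13 = 121 = 11 × 11, composite.
Thus n = 12 disproves the claim, and no smaller n works.

n = 12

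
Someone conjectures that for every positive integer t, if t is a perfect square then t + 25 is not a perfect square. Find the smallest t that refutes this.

A counterexample is any positive integer t such that t is a perfect square but t + 25 is a perfect square; we check each in order.
The first 11 eligible values, up to t = 121, all satisfy the conclusion.
t = 144: 144 = 12² and 144 + 25 = 169 = 13².

t = 144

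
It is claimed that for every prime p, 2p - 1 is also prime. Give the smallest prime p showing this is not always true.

p = 5

We need the least prime p for which 2p - 1 is not prime.
p = 2: 2p - 1 = 3, prime.
p = 3: 2p - 1 = 5, prime.
p = 5: 2p - 1 = 9 = 3 × 3, not prime.
Thus p = 5 disproves the claim, and no smaller p works.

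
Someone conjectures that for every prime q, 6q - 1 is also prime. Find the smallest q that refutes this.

q = 11

Check each prime q in order until 6q - 1 is not prime.
q = 2: 6q - 1 = 11, prime.
q = 3: 6q - 1 = 17, prime.
q = 5: 6q - 1 = 29, prime.
q = 7: 6q - 1 = 41, prime.
q = 11: 6q - 1 = 65 = 5 × 13, not prime.
Thus q = 11 disproves the claim, and no smaller q works.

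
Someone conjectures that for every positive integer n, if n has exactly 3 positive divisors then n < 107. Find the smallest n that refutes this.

n = 121

We need the least positive integer n for which n has exactly 3 positive divisors but the claim fails.
For n = 4, 9, 25, 49 the conclusion holds.
n = 121: τ(121) = 3; 121 ≥ 107.
So n = 121 is the smallest counterexample.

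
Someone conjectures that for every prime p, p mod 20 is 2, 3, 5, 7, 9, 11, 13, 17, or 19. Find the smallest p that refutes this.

A counterexample is any prime p such that the claim fails; we check each in order.
For p = 2, 3, 5, 7, …, 29, 31, 37 the conclusion holds.
p = 41: 41 mod 20 = 1 — not in {2, 3, 5, 7, 9, 11, 13, 17, 19}.

p = 41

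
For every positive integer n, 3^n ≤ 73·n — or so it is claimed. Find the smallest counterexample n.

The first 5 eligible values, up to n = 5, all satisfy the conclusion.
n = 6: 3^n = 729 and 73·n = 438, so 729 > 438.

n = 6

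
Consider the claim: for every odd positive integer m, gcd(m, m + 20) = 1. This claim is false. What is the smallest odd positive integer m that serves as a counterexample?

We need the least odd positive integer m for which gcd(m, m + 20) > 1.
m = 1: gcd(1, 21) = 1.
m = 3: gcd(3, 23) = 1.
m = 5: gcd(5, 25) = 5.

m = 5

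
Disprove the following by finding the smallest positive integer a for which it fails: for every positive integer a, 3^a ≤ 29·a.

a = 5

A counterexample is any positive integer a such that 3^a > 29·a; we check each in order.
a = 1: 3^a = 3 and 29·a = 29, so 3 ≤ 29.
a = 2: 3^a = 9 and 29·a = 58, so 9 ≤ 58.
a = 3: 3^a = 27 and 29·a = 87, so 27 ≤ 87.
a = 4: 3^a = 81 and 29·a = 116, so 81 ≤ 116.
a = 5: 3^a = 243 and 29·a = 145, so 243 > 145.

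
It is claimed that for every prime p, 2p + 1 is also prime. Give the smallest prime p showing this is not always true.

p = 7

For p = 2, 3, 5 the conclusion holds.
p = 7: 2p + 1 = 15 = 3 × 5, not prime.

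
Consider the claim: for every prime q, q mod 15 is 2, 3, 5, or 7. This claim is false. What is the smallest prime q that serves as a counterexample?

A counterexample is any prime q such that the claim fails; we check each in order.
q = 2: 2 mod 15 = 2.
q = 3: 3 mod 15 = 3.
q = 5: 5 mod 15 = 5.
q = 7: 7 mod 15 = 7.
q = 11: 11 mod 15 = 11 — not in {2, 3, 5, 7}.
So q = 11 is the smallest counterexample.

q = 11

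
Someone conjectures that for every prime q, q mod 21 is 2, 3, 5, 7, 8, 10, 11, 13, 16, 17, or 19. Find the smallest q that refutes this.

q = 41

We need the least prime q for which the claim fails.
The first 12 eligible values, up to q = 37, all satisfy the conclusion.
q = 41: 41 mod 21 = 20 — not in {2, 3, 5, 7, 8, 10, 11, 13, 16, 17, 19}.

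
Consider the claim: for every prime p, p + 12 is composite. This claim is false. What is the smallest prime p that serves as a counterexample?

A counterexample is any prime p such that p + 12 is prime; we check each in order.
p = 2: p + 12 = 14 = 2 × 7, composite.
p = 3: p + 12 = 15 = 3 × 5, composite.
p = 5: p + 12 = 17, prime — not composite.
Thus p = 5 disproves the claim, and no smaller p works.

p = 5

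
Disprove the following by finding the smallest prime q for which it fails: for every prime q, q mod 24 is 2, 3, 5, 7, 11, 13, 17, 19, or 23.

q = 73

For q = 2, 3, 5, 7, …, 61, 67, 71 the conclusion holds.
q = 73: 73 mod 24 = 1 — not in {2, 3, 5, 7, 11, 13, 17, 19, 23}.
Thus q = 73 disproves the claim, and no smaller q works.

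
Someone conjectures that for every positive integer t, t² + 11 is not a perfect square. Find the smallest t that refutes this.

We need the least positive integer t for which t² + 11 is a perfect square.
For t = 1, 2, 3, 4 the conclusion holds.
t = 5: 5² + 11 = 36 = 6², a perfect square.
So t = 5 is the smallest counterexample.

t = 5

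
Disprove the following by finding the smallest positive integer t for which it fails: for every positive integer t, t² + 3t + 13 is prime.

We need the least positive integer t for which t² + 3t + 13 is not prime.
For t = 1, 2, 3, 4, 5, 6, 7, 8 the conclusion holds.
t = 9: t² + 3t + 13 = 121 = 11 × 11, composite.

t = 9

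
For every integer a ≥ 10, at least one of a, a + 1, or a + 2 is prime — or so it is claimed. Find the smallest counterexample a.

a = 14

a = 10: 11 is prime.
a = 11: 11 is prime.
a = 12: 13 is prime.
a = 13: 13 is prime.
a = 14: 14 = 2 × 7; 15 = 3 × 5; 16 = 2 × 8 — all composite.
Thus a = 14 disproves the claim, and no smaller a works.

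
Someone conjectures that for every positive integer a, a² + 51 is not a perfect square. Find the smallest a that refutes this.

Check each positive integer a in order until a² + 51 is a perfect square.
The first 6 eligible values, up to a = 6, all satisfy the conclusion.
a = 7: 7² + 51 = 100 = 10², a perfect square.

a = 7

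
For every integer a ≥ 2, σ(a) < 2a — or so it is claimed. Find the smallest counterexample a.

a = 6

We need the least integer a ≥ 2 for which the claim fails.
a = 2: σ(2) = 3; 3 < 4.
a = 3: σ(3) = 4; 4 < 6.
a = 4: σ(4) = 7; 7 < 8.
a = 5: σ(5) = 6; 6 < 10.
a = 6: σ(6) = 12; 12 ≥ 12.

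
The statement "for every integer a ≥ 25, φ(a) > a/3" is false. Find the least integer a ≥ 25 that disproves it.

Check each integer a ≥ 25 in order until the claim fails.
a = 25: φ(25) = 20 and 25/3 = 25/3, so φ(25) > 25/3.
a = 26: φ(26) = 12 and 26/3 = 26/3, so φ(26) > 26/3.
a = 27: φ(27) = 18 and 27/3 = 9, so φ(27) > 27/3.
a = 28: φ(28) = 12 and 28/3 = 28/3, so φ(28) > 28/3.
a = 29: φ(29) = 28 and 29/3 = 29/3, so φ(29) > 29/3.
a = 30: φ(30) = 8 and 30/3 = 10, so φ(30) ≤ 30/3.

a = 30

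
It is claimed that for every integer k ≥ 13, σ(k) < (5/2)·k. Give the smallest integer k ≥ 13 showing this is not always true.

k = 24

For k = 13, 14, 15, 16, …, 21, 22, 23 the conclusion holds.
k = 24: σ(24) = 60; 60 ≥ 60.
Hence k = 24 is a counterexample.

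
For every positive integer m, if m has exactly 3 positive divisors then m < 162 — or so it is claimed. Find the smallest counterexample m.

A counterexample is any positive integer m such that m has exactly 3 positive divisors but the claim fails; we check each in order.
For m = 4, 9, 25, 49, 121 the conclusion holds.
m = 169: τ(169) = 3; 169 ≥ 162.
Hence m = 169 is a counterexample.

m = 169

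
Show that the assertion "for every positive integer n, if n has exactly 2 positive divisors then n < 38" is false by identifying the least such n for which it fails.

Check each positive integer n in order until n has exactly 2 positive divisors but the claim fails.
The first 12 eligible values, up to n = 37, all satisfy the conclusion.
n = 41: τ(41) = 2; 41 ≥ 38.
Hence n = 41 is a counterexample.

n = 41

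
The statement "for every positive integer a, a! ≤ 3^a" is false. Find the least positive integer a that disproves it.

a = 7

We need the least positive integer a for which a! > 3^a.
For a = 1, 2, 3, 4, 5, 6 the conclusion holds.
a = 7: a! = 5040 and 3^a = 2187, so 5040 > 2187.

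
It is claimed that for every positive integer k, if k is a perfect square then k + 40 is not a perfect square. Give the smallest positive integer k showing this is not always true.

k = 9

Check each positive integer k in order until k is a perfect square but k + 40 is a perfect square.
k = 1: 1 + 40 = 41, not a perfect square.
k = 4: 4 + 40 = 44, not a perfect square.
k = 9: 9 = 3² and 9 + 40 = 49 = 7².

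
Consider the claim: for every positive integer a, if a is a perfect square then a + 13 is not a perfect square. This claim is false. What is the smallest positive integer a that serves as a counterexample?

The first 5 eligible values, up to a = 25, all satisfy the conclusion.
a = 36: 36 = 6² and 36 + 13 = 49 = 7².

a = 36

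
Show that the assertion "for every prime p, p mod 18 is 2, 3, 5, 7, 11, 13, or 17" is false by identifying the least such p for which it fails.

A counterexample is any prime p such that the claim fails; we check each in order.
For p = 2, 3, 5, 7, 11, 13, 17 the conclusion holds.
p = 19: 19 mod 18 = 1 — not in {2, 3, 5, 7, 11, 13, 17}.

p = 19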